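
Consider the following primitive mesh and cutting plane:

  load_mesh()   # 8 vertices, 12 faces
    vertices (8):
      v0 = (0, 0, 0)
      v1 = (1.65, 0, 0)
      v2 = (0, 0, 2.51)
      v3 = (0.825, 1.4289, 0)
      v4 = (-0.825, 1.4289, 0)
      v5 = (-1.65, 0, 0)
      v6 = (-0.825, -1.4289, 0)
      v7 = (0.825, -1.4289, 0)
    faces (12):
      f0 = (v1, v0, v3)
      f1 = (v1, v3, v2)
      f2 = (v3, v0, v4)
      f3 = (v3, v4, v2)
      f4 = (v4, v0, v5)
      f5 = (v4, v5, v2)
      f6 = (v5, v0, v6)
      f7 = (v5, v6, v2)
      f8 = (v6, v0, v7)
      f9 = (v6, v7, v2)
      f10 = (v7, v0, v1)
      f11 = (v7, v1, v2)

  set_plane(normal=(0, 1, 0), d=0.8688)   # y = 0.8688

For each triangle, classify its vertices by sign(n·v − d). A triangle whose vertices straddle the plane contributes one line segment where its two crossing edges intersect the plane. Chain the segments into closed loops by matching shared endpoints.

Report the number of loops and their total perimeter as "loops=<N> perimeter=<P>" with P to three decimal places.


Straddling triangles (6 of 12):
  (v1,v0,v3) [--+] → (0.501617, 0.8688, 0)–(1.14838, 0.8688, 0)  len=0.6468
  (v1,v3,v2) [-+-] → (1.14838, 0.8688, 0)–(0.501617, 0.8688, 0.983869)  len=1.1774
  (v3,v0,v4) [+-+] → (0.501617, 0.8688, 0)–(-0.501617, 0.8688, 0)  len=1.0032
  (v3,v4,v2) [++-] → (-0.501617, 0.8688, 0.983869)–(0.501617, 0.8688, 0.983869)  len=1.0032
  (v4,v0,v5) [+--] → (-0.501617, 0.8688, 0)–(-1.14838, 0.8688, 0)  len=0.6468
  (v4,v5,v2) [+--] → (-1.14838, 0.8688, 0)–(-0.501617, 0.8688, 0.983869)  len=1.1774

Chained into 1 loop(s):
  loop 1: 6 segments, perimeter = 5.6548
Total perimeter = 5.655

loops=1 perimeter=5.655


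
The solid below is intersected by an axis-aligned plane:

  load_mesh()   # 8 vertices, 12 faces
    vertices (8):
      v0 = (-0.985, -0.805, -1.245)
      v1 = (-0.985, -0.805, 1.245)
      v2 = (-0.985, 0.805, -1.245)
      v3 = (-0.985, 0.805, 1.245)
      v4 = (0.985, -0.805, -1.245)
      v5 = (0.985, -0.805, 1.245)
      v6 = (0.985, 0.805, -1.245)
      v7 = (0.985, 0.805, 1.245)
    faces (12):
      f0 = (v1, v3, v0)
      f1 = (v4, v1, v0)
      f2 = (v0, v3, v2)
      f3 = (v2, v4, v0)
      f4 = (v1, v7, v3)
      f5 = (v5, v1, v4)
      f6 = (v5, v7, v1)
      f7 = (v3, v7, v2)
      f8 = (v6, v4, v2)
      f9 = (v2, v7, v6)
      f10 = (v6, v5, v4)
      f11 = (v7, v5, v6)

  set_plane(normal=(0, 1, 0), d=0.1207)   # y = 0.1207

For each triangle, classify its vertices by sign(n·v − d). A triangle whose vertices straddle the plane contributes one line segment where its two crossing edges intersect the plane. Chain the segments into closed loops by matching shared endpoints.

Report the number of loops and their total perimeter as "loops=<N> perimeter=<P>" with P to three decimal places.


Straddling triangles (8 of 12):
  (v1,v3,v0) [-+-] → (-0.985, 0.1207, 1.245)–(-0.985, 0.1207, 0.186673)  len=1.0583
  (v0,v3,v2) [-++] → (-0.985, 0.1207, 0.186673)–(-0.985, 0.1207, -1.245)  len=1.4317
  (v2,v4,v0) [+--] → (-0.147689, 0.1207, -1.245)–(-0.985, 0.1207, -1.245)  len=0.8373
  (v1,v7,v3) [-++] → (0.147689, 0.1207, 1.245)–(-0.985, 0.1207, 1.245)  len=1.1327
  (v5,v7,v1) [-+-] → (0.985, 0.1207, 1.245)–(0.147689, 0.1207, 1.245)  len=0.8373
  (v6,v4,v2) [+-+] → (0.985, 0.1207, -1.245)–(-0.147689, 0.1207, -1.245)  len=1.1327
  (v6,v5,v4) [+--] → (0.985, 0.1207, -0.186673)–(0.985, 0.1207, -1.245)  len=1.0583
  (v7,v5,v6) [+-+] → (0.985, 0.1207, 1.245)–(0.985, 0.1207, -0.186673)  len=1.4317

Chained into 1 loop(s):
  loop 1: 8 segments, perimeter = 8.9200
Total perimeter = 8.920

loops=1 perimeter=8.920


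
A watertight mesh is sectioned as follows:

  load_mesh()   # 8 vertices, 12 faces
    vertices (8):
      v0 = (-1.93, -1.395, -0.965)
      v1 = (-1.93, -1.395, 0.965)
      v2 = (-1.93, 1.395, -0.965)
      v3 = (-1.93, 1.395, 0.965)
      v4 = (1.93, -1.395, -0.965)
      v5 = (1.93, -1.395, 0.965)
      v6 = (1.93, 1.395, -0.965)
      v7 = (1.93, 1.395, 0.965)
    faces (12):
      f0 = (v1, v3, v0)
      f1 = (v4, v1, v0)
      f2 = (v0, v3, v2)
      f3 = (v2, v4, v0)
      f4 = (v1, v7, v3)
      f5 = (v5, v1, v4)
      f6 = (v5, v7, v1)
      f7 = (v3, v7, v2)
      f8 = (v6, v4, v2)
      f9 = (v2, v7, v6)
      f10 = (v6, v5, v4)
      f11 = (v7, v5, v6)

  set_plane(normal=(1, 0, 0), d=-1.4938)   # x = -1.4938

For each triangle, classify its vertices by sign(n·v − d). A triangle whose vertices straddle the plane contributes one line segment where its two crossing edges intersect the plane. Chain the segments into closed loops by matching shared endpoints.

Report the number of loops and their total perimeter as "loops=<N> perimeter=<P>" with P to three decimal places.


Straddling triangles (8 of 12):
  (v4,v1,v0) [+--] → (-1.4938, -1.395, 0.7469)–(-1.4938, -1.395, -0.965)  len=1.7119
  (v2,v4,v0) [-+-] → (-1.4938, 1.07972, -0.965)–(-1.4938, -1.395, -0.965)  len=2.4747
  (v1,v7,v3) [-+-] → (-1.4938, -1.07972, 0.965)–(-1.4938, 1.395, 0.965)  len=2.4747
  (v5,v1,v4) [+-+] → (-1.4938, -1.395, 0.965)–(-1.4938, -1.395, 0.7469)  len=0.2181
  (v5,v7,v1) [++-] → (-1.4938, -1.07972, 0.965)–(-1.4938, -1.395, 0.965)  len=0.3153
  (v3,v7,v2) [-+-] → (-1.4938, 1.395, 0.965)–(-1.4938, 1.395, -0.7469)  len=1.7119
  (v6,v4,v2) [++-] → (-1.4938, 1.07972, -0.965)–(-1.4938, 1.395, -0.965)  len=0.3153
  (v2,v7,v6) [-++] → (-1.4938, 1.395, -0.7469)–(-1.4938, 1.395, -0.965)  len=0.2181

Chained into 1 loop(s):
  loop 1: 8 segments, perimeter = 9.4400
Total perimeter = 9.440

loops=1 perimeter=9.440


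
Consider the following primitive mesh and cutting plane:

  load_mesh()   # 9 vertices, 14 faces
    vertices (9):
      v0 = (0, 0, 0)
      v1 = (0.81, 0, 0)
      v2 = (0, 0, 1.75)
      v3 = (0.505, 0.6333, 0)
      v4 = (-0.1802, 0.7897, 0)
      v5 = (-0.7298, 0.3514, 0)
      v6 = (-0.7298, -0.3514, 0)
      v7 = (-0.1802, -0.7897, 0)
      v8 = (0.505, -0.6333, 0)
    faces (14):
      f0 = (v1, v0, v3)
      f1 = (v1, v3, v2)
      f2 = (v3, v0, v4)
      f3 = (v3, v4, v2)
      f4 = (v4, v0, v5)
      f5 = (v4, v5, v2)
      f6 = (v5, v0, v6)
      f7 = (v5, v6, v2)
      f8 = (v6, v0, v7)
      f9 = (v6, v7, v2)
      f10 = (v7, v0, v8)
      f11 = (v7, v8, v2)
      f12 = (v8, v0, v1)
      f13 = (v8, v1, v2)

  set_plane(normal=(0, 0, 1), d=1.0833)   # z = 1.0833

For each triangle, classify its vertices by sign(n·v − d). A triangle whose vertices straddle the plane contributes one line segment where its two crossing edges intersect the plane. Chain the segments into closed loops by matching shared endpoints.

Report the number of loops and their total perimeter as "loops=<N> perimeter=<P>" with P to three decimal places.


loops=1 perimeter=1.874

Straddling triangles (7 of 14):
  (v1,v3,v2) [--+] → (0.192391, 0.241269, 1.0833)–(0.308587, 0, 1.0833)  len=0.2678
  (v3,v4,v2) [--+] → (-0.0686511, 0.300853, 1.0833)–(0.192391, 0.241269, 1.0833)  len=0.2678
  (v4,v5,v2) [--+] → (-0.278033, 0.133873, 1.0833)–(-0.0686511, 0.300853, 1.0833)  len=0.2678
  (v5,v6,v2) [--+] → (-0.278033, -0.133873, 1.0833)–(-0.278033, 0.133873, 1.0833)  len=0.2677
  (v6,v7,v2) [--+] → (-0.0686511, -0.300853, 1.0833)–(-0.278033, -0.133873, 1.0833)  len=0.2678
  (v7,v8,v2) [--+] → (0.192391, -0.241269, 1.0833)–(-0.0686511, -0.300853, 1.0833)  len=0.2678
  (v8,v1,v2) [--+] → (0.308587, 0, 1.0833)–(0.192391, -0.241269, 1.0833)  len=0.2678

Chained into 1 loop(s):
  loop 1: 7 segments, perimeter = 1.8745
Total perimeter = 1.874


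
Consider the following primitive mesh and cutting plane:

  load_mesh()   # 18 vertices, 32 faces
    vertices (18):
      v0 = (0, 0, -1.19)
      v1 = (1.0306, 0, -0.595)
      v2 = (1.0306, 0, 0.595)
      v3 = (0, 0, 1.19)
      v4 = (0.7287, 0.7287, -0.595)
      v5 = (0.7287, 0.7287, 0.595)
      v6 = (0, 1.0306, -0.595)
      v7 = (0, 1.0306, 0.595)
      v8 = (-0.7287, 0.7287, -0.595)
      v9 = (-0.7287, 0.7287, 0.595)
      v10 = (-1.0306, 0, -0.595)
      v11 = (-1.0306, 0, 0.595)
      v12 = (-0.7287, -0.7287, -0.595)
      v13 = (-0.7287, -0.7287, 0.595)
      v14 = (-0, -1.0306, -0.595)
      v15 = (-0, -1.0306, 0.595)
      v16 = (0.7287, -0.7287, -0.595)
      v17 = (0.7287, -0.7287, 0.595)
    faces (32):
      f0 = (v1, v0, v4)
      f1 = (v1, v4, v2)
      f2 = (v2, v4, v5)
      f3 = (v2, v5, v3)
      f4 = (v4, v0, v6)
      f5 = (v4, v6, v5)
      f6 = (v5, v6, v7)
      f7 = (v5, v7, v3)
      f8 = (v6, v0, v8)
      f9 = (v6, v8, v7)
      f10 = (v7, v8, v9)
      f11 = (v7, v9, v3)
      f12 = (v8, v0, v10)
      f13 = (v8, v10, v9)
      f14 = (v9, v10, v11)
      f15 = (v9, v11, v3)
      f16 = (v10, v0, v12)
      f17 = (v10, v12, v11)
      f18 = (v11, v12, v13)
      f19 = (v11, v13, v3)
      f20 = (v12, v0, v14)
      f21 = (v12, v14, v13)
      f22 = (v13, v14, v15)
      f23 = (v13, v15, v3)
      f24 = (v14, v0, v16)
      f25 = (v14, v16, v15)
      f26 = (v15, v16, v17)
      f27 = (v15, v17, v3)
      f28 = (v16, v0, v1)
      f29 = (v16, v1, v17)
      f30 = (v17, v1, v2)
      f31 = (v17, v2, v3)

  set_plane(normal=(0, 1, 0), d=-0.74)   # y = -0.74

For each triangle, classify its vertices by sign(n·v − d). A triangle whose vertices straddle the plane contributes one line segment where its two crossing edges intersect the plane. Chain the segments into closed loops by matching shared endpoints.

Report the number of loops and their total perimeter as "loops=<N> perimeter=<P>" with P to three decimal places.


loops=1 perimeter=5.265

Straddling triangles (8 of 32):
  (v12,v0,v14) [++-] → (0, -0.74, -0.762773)–(-0.701425, -0.74, -0.595)  len=0.7212
  (v12,v14,v13) [+-+] → (-0.701425, -0.74, -0.595)–(-0.701425, -0.74, 0.550459)  len=1.1455
  (v13,v14,v15) [+--] → (-0.701425, -0.74, 0.550459)–(-0.701425, -0.74, 0.595)  len=0.0445
  (v13,v15,v3) [+-+] → (-0.701425, -0.74, 0.595)–(0, -0.74, 0.762773)  len=0.7212
  (v14,v0,v16) [-++] → (0, -0.74, -0.762773)–(0.701425, -0.74, -0.595)  len=0.7212
  (v14,v16,v15) [-+-] → (0.701425, -0.74, -0.595)–(0.701425, -0.74, -0.550459)  len=0.0445
  (v15,v16,v17) [-++] → (0.701425, -0.74, -0.550459)–(0.701425, -0.74, 0.595)  len=1.1455
  (v15,v17,v3) [-++] → (0.701425, -0.74, 0.595)–(0, -0.74, 0.762773)  len=0.7212

Chained into 1 loop(s):
  loop 1: 8 segments, perimeter = 5.2648
Total perimeter = 5.265


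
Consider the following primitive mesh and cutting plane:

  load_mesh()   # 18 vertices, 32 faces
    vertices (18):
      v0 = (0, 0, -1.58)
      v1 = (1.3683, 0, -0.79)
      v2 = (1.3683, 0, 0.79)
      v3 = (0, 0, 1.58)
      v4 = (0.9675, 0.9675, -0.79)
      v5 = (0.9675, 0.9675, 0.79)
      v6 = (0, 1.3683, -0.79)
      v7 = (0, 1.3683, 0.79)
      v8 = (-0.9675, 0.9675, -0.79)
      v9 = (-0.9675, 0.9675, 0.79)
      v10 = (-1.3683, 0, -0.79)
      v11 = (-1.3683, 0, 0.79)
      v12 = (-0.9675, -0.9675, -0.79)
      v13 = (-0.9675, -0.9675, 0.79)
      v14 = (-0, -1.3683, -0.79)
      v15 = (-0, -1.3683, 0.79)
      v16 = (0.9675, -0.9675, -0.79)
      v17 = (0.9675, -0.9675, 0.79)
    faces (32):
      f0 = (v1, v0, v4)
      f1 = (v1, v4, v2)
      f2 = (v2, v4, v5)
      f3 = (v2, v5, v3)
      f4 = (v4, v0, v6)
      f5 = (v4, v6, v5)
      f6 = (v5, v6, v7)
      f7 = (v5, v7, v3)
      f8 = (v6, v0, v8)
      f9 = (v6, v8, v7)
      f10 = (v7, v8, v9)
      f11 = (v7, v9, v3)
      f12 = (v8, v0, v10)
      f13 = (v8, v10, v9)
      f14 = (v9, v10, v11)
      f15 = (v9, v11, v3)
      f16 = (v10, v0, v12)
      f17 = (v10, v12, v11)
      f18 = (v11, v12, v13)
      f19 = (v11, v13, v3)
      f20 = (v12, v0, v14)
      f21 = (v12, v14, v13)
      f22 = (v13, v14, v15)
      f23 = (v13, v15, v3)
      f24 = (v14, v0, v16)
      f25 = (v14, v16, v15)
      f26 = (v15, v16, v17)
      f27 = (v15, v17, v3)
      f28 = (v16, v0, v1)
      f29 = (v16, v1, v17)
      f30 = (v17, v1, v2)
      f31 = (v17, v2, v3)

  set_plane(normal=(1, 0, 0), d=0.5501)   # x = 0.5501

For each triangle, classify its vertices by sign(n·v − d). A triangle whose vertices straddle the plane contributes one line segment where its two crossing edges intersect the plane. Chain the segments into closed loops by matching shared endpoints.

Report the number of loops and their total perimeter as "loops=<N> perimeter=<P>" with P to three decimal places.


Straddling triangles (12 of 32):
  (v1,v0,v4) [+-+] → (0.5501, 0, -1.26239)–(0.5501, 0.5501, -1.13082)  len=0.5656
  (v2,v5,v3) [++-] → (0.5501, 0.5501, 1.13082)–(0.5501, 0, 1.26239)  len=0.5656
  (v4,v0,v6) [+--] → (0.5501, 0.5501, -1.13082)–(0.5501, 1.14041, -0.79)  len=0.6816
  (v4,v6,v5) [+-+] → (0.5501, 1.14041, -0.79)–(0.5501, 1.14041, 0.108355)  len=0.8984
  (v5,v6,v7) [+--] → (0.5501, 1.14041, 0.108355)–(0.5501, 1.14041, 0.79)  len=0.6816
  (v5,v7,v3) [+--] → (0.5501, 1.14041, 0.79)–(0.5501, 0.5501, 1.13082)  len=0.6816
  (v14,v0,v16) [--+] → (0.5501, -0.5501, -1.13082)–(0.5501, -1.14041, -0.79)  len=0.6816
  (v14,v16,v15) [-+-] → (0.5501, -1.14041, -0.79)–(0.5501, -1.14041, -0.108355)  len=0.6816
  (v15,v16,v17) [-++] → (0.5501, -1.14041, -0.108355)–(0.5501, -1.14041, 0.79)  len=0.8984
  (v15,v17,v3) [-+-] → (0.5501, -1.14041, 0.79)–(0.5501, -0.5501, 1.13082)  len=0.6816
  (v16,v0,v1) [+-+] → (0.5501, -0.5501, -1.13082)–(0.5501, 0, -1.26239)  len=0.5656
  (v17,v2,v3) [++-] → (0.5501, 0, 1.26239)–(0.5501, -0.5501, 1.13082)  len=0.5656

Chained into 1 loop(s):
  loop 1: 12 segments, perimeter = 8.1490
Total perimeter = 8.149

loops=1 perimeter=8.149


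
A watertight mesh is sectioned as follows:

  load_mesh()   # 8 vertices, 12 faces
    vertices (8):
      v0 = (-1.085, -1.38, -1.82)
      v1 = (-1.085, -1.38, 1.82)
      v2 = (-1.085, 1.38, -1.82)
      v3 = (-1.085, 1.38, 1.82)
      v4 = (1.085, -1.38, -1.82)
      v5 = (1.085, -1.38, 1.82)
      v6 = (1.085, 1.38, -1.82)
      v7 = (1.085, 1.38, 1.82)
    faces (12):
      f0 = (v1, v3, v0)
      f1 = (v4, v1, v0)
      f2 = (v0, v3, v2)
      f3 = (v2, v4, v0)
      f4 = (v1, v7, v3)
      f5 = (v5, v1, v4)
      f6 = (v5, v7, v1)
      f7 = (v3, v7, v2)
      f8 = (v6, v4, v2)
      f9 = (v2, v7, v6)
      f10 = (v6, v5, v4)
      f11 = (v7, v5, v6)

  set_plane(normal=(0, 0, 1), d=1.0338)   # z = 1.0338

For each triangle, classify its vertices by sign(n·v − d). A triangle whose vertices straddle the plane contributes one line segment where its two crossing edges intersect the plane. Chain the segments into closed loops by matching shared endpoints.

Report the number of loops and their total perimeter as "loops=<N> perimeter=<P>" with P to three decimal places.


loops=1 perimeter=9.860

Straddling triangles (8 of 12):
  (v1,v3,v0) [++-] → (-1.085, 0.78387, 1.0338)–(-1.085, -1.38, 1.0338)  len=2.1639
  (v4,v1,v0) [-+-] → (-0.616304, -1.38, 1.0338)–(-1.085, -1.38, 1.0338)  len=0.4687
  (v0,v3,v2) [-+-] → (-1.085, 0.78387, 1.0338)–(-1.085, 1.38, 1.0338)  len=0.5961
  (v5,v1,v4) [++-] → (-0.616304, -1.38, 1.0338)–(1.085, -1.38, 1.0338)  len=1.7013
  (v3,v7,v2) [++-] → (0.616304, 1.38, 1.0338)–(-1.085, 1.38, 1.0338)  len=1.7013
  (v2,v7,v6) [-+-] → (0.616304, 1.38, 1.0338)–(1.085, 1.38, 1.0338)  len=0.4687
  (v6,v5,v4) [-+-] → (1.085, -0.78387, 1.0338)–(1.085, -1.38, 1.0338)  len=0.5961
  (v7,v5,v6) [++-] → (1.085, -0.78387, 1.0338)–(1.085, 1.38, 1.0338)  len=2.1639

Chained into 1 loop(s):
  loop 1: 8 segments, perimeter = 9.8600
Total perimeter = 9.860


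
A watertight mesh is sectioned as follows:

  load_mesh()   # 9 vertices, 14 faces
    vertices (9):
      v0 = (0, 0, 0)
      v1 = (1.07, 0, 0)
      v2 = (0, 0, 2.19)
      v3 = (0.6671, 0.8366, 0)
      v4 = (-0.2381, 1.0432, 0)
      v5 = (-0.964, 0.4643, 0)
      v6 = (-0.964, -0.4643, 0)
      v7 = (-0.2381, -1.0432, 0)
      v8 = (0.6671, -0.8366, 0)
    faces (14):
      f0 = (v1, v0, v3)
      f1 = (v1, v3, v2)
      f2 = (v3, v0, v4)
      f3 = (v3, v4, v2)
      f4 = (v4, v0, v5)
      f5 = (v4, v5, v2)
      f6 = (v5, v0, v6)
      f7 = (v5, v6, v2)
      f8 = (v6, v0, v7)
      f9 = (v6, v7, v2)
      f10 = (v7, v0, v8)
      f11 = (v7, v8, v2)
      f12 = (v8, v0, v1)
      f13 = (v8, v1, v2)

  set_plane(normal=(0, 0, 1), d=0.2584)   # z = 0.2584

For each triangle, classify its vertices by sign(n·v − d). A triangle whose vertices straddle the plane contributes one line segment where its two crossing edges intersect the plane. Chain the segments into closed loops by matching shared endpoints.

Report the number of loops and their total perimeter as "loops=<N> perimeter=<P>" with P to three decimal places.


Straddling triangles (7 of 14):
  (v1,v3,v2) [--+] → (0.588388, 0.737889, 0.2584)–(0.94375, 0, 0.2584)  len=0.8190
  (v3,v4,v2) [--+] → (-0.210006, 0.920112, 0.2584)–(0.588388, 0.737889, 0.2584)  len=0.8189
  (v4,v5,v2) [--+] → (-0.850257, 0.409517, 0.2584)–(-0.210006, 0.920112, 0.2584)  len=0.8189
  (v5,v6,v2) [--+] → (-0.850257, -0.409517, 0.2584)–(-0.850257, 0.409517, 0.2584)  len=0.8190
  (v6,v7,v2) [--+] → (-0.210006, -0.920112, 0.2584)–(-0.850257, -0.409517, 0.2584)  len=0.8189
  (v7,v8,v2) [--+] → (0.588388, -0.737889, 0.2584)–(-0.210006, -0.920112, 0.2584)  len=0.8189
  (v8,v1,v2) [--+] → (0.94375, 0, 0.2584)–(0.588388, -0.737889, 0.2584)  len=0.8190

Chained into 1 loop(s):
  loop 1: 7 segments, perimeter = 5.7327
Total perimeter = 5.733

loops=1 perimeter=5.733


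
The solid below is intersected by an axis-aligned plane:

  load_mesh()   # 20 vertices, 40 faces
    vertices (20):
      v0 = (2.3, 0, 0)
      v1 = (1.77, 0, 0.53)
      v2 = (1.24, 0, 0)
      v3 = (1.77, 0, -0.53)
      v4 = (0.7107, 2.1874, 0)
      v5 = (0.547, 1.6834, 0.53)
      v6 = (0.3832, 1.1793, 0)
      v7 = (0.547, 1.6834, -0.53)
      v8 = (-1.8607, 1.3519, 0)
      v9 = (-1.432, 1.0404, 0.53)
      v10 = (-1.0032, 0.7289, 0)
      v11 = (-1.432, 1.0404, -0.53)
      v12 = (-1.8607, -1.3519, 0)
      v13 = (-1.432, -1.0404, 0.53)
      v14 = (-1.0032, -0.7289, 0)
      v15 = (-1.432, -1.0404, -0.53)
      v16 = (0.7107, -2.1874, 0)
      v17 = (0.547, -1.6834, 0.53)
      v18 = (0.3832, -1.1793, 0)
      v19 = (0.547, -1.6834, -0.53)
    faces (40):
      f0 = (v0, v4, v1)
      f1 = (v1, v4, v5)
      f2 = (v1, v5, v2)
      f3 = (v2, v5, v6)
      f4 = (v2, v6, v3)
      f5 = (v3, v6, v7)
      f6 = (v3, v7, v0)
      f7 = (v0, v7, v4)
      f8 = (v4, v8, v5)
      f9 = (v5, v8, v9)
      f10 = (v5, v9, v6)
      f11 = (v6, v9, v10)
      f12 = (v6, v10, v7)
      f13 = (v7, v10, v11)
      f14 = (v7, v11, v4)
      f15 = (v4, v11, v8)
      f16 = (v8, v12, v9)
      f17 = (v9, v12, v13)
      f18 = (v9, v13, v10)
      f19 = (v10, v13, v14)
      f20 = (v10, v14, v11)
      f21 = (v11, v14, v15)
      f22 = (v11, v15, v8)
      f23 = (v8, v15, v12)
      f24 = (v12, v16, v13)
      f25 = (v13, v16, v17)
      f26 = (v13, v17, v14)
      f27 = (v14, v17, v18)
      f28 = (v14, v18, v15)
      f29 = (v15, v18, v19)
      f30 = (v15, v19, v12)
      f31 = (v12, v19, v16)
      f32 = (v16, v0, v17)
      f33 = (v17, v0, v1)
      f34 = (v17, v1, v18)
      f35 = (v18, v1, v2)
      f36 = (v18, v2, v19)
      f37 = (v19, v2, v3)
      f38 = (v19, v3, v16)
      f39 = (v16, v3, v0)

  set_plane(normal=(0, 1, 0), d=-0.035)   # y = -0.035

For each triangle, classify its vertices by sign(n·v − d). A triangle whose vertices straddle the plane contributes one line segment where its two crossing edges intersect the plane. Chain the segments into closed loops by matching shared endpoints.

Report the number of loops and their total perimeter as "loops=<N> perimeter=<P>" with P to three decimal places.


Straddling triangles (16 of 40):
  (v8,v12,v9) [+-+] → (-1.8607, -0.035, 0)–(-1.62471, -0.035, 0.291751)  len=0.3752
  (v9,v12,v13) [+--] → (-1.62471, -0.035, 0.291751)–(-1.432, -0.035, 0.53)  len=0.3064
  (v9,v13,v10) [+-+] → (-1.432, -0.035, 0.53)–(-1.18834, -0.035, 0.228829)  len=0.3874
  (v10,v13,v14) [+--] → (-1.18834, -0.035, 0.228829)–(-1.0032, -0.035, 0)  len=0.2943
  (v10,v14,v11) [+-+] → (-1.0032, -0.035, 0)–(-1.17137, -0.035, -0.20786)  len=0.2674
  (v11,v14,v15) [+--] → (-1.17137, -0.035, -0.20786)–(-1.432, -0.035, -0.53)  len=0.4144
  (v11,v15,v8) [+-+] → (-1.432, -0.035, -0.53)–(-1.61217, -0.035, -0.30726)  len=0.2865
  (v8,v15,v12) [+--] → (-1.61217, -0.035, -0.30726)–(-1.8607, -0.035, 0)  len=0.3952
  (v16,v0,v17) [-+-] → (2.27457, -0.035, 0)–(2.26355, -0.035, 0.0110194)  len=0.0156
  (v17,v0,v1) [-++] → (2.26355, -0.035, 0.0110194)–(1.74457, -0.035, 0.53)  len=0.7339
  (v17,v1,v18) [-+-] → (1.74457, -0.035, 0.53)–(1.72884, -0.035, 0.51427)  len=0.0222
  (v18,v1,v2) [-++] → (1.72884, -0.035, 0.51427)–(1.21457, -0.035, 0)  len=0.7273
  (v18,v2,v19) [-+-] → (1.21457, -0.035, 0)–(1.22559, -0.035, -0.0110194)  len=0.0156
  (v19,v2,v3) [-++] → (1.22559, -0.035, -0.0110194)–(1.74457, -0.035, -0.53)  len=0.7339
  (v19,v3,v16) [-+-] → (1.74457, -0.035, -0.53)–(1.75305, -0.035, -0.52152)  len=0.0120
  (v16,v3,v0) [-++] → (1.75305, -0.035, -0.52152)–(2.27457, -0.035, 0)  len=0.7375

Chained into 2 loop(s):
  loop 1: 8 segments, perimeter = 2.7268
  loop 2: 8 segments, perimeter = 2.9981
Total perimeter = 5.725

loops=2 perimeter=5.725


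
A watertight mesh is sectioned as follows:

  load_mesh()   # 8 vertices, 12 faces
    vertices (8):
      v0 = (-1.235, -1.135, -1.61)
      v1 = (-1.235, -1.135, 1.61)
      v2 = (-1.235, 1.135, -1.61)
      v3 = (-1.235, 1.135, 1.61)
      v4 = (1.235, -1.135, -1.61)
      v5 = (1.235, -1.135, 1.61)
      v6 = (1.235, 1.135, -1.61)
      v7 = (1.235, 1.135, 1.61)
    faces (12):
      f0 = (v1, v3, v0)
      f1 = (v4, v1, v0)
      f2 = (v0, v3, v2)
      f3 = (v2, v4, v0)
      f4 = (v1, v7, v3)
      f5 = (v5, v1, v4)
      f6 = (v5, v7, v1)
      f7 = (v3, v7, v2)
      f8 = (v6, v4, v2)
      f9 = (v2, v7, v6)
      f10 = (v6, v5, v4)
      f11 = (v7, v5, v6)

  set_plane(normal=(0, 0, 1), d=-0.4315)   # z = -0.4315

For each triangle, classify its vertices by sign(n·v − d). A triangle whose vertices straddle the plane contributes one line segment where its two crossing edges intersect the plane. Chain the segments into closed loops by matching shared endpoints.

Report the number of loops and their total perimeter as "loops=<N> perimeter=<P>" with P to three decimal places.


loops=1 perimeter=9.480

Straddling triangles (8 of 12):
  (v1,v3,v0) [++-] → (-1.235, -0.304194, -0.4315)–(-1.235, -1.135, -0.4315)  len=0.8308
  (v4,v1,v0) [-+-] → (0.330995, -1.135, -0.4315)–(-1.235, -1.135, -0.4315)  len=1.5660
  (v0,v3,v2) [-+-] → (-1.235, -0.304194, -0.4315)–(-1.235, 1.135, -0.4315)  len=1.4392
  (v5,v1,v4) [++-] → (0.330995, -1.135, -0.4315)–(1.235, -1.135, -0.4315)  len=0.9040
  (v3,v7,v2) [++-] → (-0.330995, 1.135, -0.4315)–(-1.235, 1.135, -0.4315)  len=0.9040
  (v2,v7,v6) [-+-] → (-0.330995, 1.135, -0.4315)–(1.235, 1.135, -0.4315)  len=1.5660
  (v6,v5,v4) [-+-] → (1.235, 0.304194, -0.4315)–(1.235, -1.135, -0.4315)  len=1.4392
  (v7,v5,v6) [++-] → (1.235, 0.304194, -0.4315)–(1.235, 1.135, -0.4315)  len=0.8308

Chained into 1 loop(s):
  loop 1: 8 segments, perimeter = 9.4800
Total perimeter = 9.480


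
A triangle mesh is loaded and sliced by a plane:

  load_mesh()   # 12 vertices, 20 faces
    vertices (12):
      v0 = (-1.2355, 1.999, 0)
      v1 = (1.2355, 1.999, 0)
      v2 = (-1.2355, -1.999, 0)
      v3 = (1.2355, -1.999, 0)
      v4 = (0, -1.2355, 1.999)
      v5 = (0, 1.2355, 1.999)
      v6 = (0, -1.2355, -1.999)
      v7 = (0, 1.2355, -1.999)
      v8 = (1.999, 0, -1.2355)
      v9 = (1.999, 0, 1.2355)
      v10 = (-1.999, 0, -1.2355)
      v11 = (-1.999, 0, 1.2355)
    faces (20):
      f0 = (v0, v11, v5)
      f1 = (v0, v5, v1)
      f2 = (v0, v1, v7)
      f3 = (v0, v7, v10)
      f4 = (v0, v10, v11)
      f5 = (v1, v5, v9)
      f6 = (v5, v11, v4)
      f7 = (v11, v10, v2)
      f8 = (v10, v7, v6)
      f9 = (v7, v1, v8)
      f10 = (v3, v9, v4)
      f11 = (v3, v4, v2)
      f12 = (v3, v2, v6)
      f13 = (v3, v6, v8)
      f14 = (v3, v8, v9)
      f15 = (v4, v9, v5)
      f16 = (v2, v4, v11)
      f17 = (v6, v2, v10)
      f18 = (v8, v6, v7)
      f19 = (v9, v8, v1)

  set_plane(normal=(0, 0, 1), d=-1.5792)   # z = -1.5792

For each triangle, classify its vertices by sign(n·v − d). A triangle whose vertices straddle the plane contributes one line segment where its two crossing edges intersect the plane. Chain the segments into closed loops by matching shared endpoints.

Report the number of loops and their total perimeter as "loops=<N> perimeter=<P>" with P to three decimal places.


Straddling triangles (8 of 20):
  (v0,v1,v7) [++-] → (0.259461, 1.39584, -1.5792)–(-0.259461, 1.39584, -1.5792)  len=0.5189
  (v0,v7,v10) [+-+] → (-0.259461, 1.39584, -1.5792)–(-1.09912, 0.556177, -1.5792)  len=1.1875
  (v10,v7,v6) [+--] → (-1.09912, 0.556177, -1.5792)–(-1.09912, -0.556177, -1.5792)  len=1.1124
  (v7,v1,v8) [-++] → (0.259461, 1.39584, -1.5792)–(1.09912, 0.556177, -1.5792)  len=1.1875
  (v3,v2,v6) [++-] → (-0.259461, -1.39584, -1.5792)–(0.259461, -1.39584, -1.5792)  len=0.5189
  (v3,v6,v8) [+-+] → (0.259461, -1.39584, -1.5792)–(1.09912, -0.556177, -1.5792)  len=1.1875
  (v6,v2,v10) [-++] → (-0.259461, -1.39584, -1.5792)–(-1.09912, -0.556177, -1.5792)  len=1.1875
  (v8,v6,v7) [+--] → (1.09912, -0.556177, -1.5792)–(1.09912, 0.556177, -1.5792)  len=1.1124

Chained into 1 loop(s):
  loop 1: 8 segments, perimeter = 8.0124
Total perimeter = 8.012

loops=1 perimeter=8.012


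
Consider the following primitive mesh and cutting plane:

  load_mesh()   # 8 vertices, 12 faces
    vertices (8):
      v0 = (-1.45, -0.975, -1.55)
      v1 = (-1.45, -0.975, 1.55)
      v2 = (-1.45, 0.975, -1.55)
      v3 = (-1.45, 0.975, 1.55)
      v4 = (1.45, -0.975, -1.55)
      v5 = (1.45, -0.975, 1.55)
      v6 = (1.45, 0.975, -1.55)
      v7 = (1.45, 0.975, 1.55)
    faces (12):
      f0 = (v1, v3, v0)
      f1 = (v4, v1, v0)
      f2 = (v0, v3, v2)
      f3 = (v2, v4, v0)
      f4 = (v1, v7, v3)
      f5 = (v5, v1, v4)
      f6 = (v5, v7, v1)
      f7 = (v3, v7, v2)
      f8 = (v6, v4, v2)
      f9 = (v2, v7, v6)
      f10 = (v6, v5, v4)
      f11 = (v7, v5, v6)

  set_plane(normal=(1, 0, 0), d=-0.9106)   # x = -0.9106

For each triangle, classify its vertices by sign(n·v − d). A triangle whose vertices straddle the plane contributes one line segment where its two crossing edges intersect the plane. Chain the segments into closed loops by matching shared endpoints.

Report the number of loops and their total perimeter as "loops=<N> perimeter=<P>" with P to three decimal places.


loops=1 perimeter=10.100

Straddling triangles (8 of 12):
  (v4,v1,v0) [+--] → (-0.9106, -0.975, 0.9734)–(-0.9106, -0.975, -1.55)  len=2.5234
  (v2,v4,v0) [-+-] → (-0.9106, 0.6123, -1.55)–(-0.9106, -0.975, -1.55)  len=1.5873
  (v1,v7,v3) [-+-] → (-0.9106, -0.6123, 1.55)–(-0.9106, 0.975, 1.55)  len=1.5873
  (v5,v1,v4) [+-+] → (-0.9106, -0.975, 1.55)–(-0.9106, -0.975, 0.9734)  len=0.5766
  (v5,v7,v1) [++-] → (-0.9106, -0.6123, 1.55)–(-0.9106, -0.975, 1.55)  len=0.3627
  (v3,v7,v2) [-+-] → (-0.9106, 0.975, 1.55)–(-0.9106, 0.975, -0.9734)  len=2.5234
  (v6,v4,v2) [++-] → (-0.9106, 0.6123, -1.55)–(-0.9106, 0.975, -1.55)  len=0.3627
  (v2,v7,v6) [-++] → (-0.9106, 0.975, -0.9734)–(-0.9106, 0.975, -1.55)  len=0.5766

Chained into 1 loop(s):
  loop 1: 8 segments, perimeter = 10.1000
Total perimeter = 10.100


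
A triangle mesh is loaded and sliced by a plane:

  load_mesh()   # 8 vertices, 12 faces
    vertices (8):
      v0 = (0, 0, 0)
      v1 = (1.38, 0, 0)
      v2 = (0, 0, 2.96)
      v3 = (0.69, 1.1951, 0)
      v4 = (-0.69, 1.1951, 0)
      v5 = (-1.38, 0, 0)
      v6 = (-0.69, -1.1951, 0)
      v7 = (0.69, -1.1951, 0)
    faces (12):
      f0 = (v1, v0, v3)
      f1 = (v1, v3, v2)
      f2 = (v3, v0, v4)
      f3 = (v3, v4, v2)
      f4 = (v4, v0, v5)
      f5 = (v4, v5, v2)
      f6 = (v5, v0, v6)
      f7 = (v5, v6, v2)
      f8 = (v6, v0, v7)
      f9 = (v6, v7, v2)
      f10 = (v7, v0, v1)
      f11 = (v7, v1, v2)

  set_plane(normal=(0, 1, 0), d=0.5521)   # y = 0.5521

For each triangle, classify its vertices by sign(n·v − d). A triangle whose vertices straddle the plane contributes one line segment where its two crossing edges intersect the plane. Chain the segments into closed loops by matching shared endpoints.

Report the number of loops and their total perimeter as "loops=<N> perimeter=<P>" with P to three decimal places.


loops=1 perimeter=6.274

Straddling triangles (6 of 12):
  (v1,v0,v3) [--+] → (0.318759, 0.5521, 0)–(1.06124, 0.5521, 0)  len=0.7425
  (v1,v3,v2) [-+-] → (1.06124, 0.5521, 0)–(0.318759, 0.5521, 1.59257)  len=1.7571
  (v3,v0,v4) [+-+] → (0.318759, 0.5521, 0)–(-0.318759, 0.5521, 0)  len=0.6375
  (v3,v4,v2) [++-] → (-0.318759, 0.5521, 1.59257)–(0.318759, 0.5521, 1.59257)  len=0.6375
  (v4,v0,v5) [+--] → (-0.318759, 0.5521, 0)–(-1.06124, 0.5521, 0)  len=0.7425
  (v4,v5,v2) [+--] → (-1.06124, 0.5521, 0)–(-0.318759, 0.5521, 1.59257)  len=1.7571

Chained into 1 loop(s):
  loop 1: 6 segments, perimeter = 6.2743
Total perimeter = 6.274


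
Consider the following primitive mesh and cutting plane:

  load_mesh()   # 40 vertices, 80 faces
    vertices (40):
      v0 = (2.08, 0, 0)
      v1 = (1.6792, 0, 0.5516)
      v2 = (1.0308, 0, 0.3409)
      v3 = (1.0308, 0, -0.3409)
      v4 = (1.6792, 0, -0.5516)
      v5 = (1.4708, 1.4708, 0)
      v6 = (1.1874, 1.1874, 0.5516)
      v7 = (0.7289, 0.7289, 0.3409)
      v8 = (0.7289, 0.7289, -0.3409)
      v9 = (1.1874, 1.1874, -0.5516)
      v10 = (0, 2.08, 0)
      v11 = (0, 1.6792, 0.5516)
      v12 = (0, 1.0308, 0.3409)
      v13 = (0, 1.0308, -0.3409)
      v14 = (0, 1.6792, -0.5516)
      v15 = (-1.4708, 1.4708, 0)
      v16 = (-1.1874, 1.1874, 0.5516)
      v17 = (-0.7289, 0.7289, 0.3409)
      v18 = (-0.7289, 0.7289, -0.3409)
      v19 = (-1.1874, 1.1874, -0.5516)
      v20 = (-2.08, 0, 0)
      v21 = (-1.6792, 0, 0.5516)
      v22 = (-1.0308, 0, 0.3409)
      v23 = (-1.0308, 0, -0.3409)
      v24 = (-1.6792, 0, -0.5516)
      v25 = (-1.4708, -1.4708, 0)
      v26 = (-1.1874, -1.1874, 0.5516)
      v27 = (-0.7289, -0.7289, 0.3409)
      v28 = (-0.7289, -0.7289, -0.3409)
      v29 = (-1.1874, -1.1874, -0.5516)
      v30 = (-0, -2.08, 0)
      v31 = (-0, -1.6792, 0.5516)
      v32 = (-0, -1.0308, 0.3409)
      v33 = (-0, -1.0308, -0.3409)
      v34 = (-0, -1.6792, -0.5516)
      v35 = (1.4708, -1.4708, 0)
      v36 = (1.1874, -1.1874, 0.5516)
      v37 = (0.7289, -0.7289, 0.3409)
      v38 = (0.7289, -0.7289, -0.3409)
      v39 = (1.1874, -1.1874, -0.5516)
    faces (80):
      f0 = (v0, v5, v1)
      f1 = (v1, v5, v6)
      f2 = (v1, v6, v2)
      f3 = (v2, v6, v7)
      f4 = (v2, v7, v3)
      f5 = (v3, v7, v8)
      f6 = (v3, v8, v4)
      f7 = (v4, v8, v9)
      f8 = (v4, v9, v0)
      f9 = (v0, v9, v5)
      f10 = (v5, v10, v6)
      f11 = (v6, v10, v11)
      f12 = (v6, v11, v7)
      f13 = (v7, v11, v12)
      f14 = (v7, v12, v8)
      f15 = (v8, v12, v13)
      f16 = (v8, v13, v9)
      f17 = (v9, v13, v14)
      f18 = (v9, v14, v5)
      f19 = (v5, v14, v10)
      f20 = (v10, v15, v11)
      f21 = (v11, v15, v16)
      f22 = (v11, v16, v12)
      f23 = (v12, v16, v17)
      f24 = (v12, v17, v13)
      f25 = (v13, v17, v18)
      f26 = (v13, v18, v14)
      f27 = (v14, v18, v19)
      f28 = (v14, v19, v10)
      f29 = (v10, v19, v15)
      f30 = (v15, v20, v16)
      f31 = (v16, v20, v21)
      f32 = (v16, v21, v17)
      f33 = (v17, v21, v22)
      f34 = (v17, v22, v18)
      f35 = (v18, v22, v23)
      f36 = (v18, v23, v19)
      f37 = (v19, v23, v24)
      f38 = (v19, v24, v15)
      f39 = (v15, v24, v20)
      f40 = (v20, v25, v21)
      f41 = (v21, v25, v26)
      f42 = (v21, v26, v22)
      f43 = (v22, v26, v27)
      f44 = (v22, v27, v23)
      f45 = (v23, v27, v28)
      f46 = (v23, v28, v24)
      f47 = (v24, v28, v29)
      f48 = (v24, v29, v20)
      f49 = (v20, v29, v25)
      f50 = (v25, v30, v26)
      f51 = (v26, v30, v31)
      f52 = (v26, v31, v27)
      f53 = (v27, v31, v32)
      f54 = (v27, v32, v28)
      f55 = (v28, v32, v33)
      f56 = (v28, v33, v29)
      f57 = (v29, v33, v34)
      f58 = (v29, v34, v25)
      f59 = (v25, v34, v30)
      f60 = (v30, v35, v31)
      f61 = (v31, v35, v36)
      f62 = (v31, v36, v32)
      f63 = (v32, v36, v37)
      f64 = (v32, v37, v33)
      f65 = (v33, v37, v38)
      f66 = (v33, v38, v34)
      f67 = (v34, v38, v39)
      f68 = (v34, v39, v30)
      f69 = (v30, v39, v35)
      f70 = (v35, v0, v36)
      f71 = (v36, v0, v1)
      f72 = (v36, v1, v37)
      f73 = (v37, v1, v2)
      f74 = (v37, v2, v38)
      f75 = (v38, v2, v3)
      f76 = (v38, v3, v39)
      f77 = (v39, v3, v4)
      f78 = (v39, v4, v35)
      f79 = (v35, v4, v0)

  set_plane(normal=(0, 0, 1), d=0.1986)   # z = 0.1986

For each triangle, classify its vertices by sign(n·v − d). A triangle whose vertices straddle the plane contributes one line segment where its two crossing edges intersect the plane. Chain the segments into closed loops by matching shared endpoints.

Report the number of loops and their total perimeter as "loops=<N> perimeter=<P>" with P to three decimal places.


Straddling triangles (32 of 80):
  (v0,v5,v1) [--+] → (1.54583, 0.941248, 0.1986)–(1.93569, 0, 0.1986)  len=1.0188
  (v1,v5,v6) [+-+] → (1.54583, 0.941248, 0.1986)–(1.36876, 1.36876, 0.1986)  len=0.4627
  (v2,v7,v3) [++-] → (0.79191, 0.57677, 0.1986)–(1.0308, 0, 0.1986)  len=0.6243
  (v3,v7,v8) [-+-] → (0.79191, 0.57677, 0.1986)–(0.7289, 0.7289, 0.1986)  len=0.1647
  (v5,v10,v6) [--+] → (0.427516, 1.75863, 0.1986)–(1.36876, 1.36876, 0.1986)  len=1.0188
  (v6,v10,v11) [+-+] → (0.427516, 1.75863, 0.1986)–(0, 1.93569, 0.1986)  len=0.4627
  (v7,v12,v8) [++-] → (0.15213, 0.96779, 0.1986)–(0.7289, 0.7289, 0.1986)  len=0.6243
  (v8,v12,v13) [-+-] → (0.15213, 0.96779, 0.1986)–(0, 1.0308, 0.1986)  len=0.1647
  (v10,v15,v11) [--+] → (-0.941248, 1.54583, 0.1986)–(0, 1.93569, 0.1986)  len=1.0188
  (v11,v15,v16) [+-+] → (-0.941248, 1.54583, 0.1986)–(-1.36876, 1.36876, 0.1986)  len=0.4627
  (v12,v17,v13) [++-] → (-0.57677, 0.79191, 0.1986)–(0, 1.0308, 0.1986)  len=0.6243
  (v13,v17,v18) [-+-] → (-0.57677, 0.79191, 0.1986)–(-0.7289, 0.7289, 0.1986)  len=0.1647
  (v15,v20,v16) [--+] → (-1.75863, 0.427516, 0.1986)–(-1.36876, 1.36876, 0.1986)  len=1.0188
  (v16,v20,v21) [+-+] → (-1.75863, 0.427516, 0.1986)–(-1.93569, 0, 0.1986)  len=0.4627
  (v17,v22,v18) [++-] → (-0.96779, 0.15213, 0.1986)–(-0.7289, 0.7289, 0.1986)  len=0.6243
  (v18,v22,v23) [-+-] → (-0.96779, 0.15213, 0.1986)–(-1.0308, 0, 0.1986)  len=0.1647
  (v20,v25,v21) [--+] → (-1.54583, -0.941248, 0.1986)–(-1.93569, 0, 0.1986)  len=1.0188
  (v21,v25,v26) [+-+] → (-1.54583, -0.941248, 0.1986)–(-1.36876, -1.36876, 0.1986)  len=0.4627
  (v22,v27,v23) [++-] → (-0.79191, -0.57677, 0.1986)–(-1.0308, 0, 0.1986)  len=0.6243
  (v23,v27,v28) [-+-] → (-0.79191, -0.57677, 0.1986)–(-0.7289, -0.7289, 0.1986)  len=0.1647
  (v25,v30,v26) [--+] → (-0.427516, -1.75863, 0.1986)–(-1.36876, -1.36876, 0.1986)  len=1.0188
  (v26,v30,v31) [+-+] → (-0.427516, -1.75863, 0.1986)–(0, -1.93569, 0.1986)  len=0.4627
  (v27,v32,v28) [++-] → (-0.15213, -0.96779, 0.1986)–(-0.7289, -0.7289, 0.1986)  len=0.6243
  (v28,v32,v33) [-+-] → (-0.15213, -0.96779, 0.1986)–(0, -1.0308, 0.1986)  len=0.1647
  (v30,v35,v31) [--+] → (0.941248, -1.54583, 0.1986)–(0, -1.93569, 0.1986)  len=1.0188
  (v31,v35,v36) [+-+] → (0.941248, -1.54583, 0.1986)–(1.36876, -1.36876, 0.1986)  len=0.4627
  (v32,v37,v33) [++-] → (0.57677, -0.79191, 0.1986)–(0, -1.0308, 0.1986)  len=0.6243
  (v33,v37,v38) [-+-] → (0.57677, -0.79191, 0.1986)–(0.7289, -0.7289, 0.1986)  len=0.1647
  (v35,v0,v36) [--+] → (1.75863, -0.427516, 0.1986)–(1.36876, -1.36876, 0.1986)  len=1.0188
  (v36,v0,v1) [+-+] → (1.75863, -0.427516, 0.1986)–(1.93569, 0, 0.1986)  len=0.4627
  (v37,v2,v38) [++-] → (0.96779, -0.15213, 0.1986)–(0.7289, -0.7289, 0.1986)  len=0.6243
  (v38,v2,v3) [-+-] → (0.96779, -0.15213, 0.1986)–(1.0308, 0, 0.1986)  len=0.1647

Chained into 2 loop(s):
  loop 1: 16 segments, perimeter = 11.8522
  loop 2: 16 segments, perimeter = 6.3116
Total perimeter = 18.164

loops=2 perimeter=18.164


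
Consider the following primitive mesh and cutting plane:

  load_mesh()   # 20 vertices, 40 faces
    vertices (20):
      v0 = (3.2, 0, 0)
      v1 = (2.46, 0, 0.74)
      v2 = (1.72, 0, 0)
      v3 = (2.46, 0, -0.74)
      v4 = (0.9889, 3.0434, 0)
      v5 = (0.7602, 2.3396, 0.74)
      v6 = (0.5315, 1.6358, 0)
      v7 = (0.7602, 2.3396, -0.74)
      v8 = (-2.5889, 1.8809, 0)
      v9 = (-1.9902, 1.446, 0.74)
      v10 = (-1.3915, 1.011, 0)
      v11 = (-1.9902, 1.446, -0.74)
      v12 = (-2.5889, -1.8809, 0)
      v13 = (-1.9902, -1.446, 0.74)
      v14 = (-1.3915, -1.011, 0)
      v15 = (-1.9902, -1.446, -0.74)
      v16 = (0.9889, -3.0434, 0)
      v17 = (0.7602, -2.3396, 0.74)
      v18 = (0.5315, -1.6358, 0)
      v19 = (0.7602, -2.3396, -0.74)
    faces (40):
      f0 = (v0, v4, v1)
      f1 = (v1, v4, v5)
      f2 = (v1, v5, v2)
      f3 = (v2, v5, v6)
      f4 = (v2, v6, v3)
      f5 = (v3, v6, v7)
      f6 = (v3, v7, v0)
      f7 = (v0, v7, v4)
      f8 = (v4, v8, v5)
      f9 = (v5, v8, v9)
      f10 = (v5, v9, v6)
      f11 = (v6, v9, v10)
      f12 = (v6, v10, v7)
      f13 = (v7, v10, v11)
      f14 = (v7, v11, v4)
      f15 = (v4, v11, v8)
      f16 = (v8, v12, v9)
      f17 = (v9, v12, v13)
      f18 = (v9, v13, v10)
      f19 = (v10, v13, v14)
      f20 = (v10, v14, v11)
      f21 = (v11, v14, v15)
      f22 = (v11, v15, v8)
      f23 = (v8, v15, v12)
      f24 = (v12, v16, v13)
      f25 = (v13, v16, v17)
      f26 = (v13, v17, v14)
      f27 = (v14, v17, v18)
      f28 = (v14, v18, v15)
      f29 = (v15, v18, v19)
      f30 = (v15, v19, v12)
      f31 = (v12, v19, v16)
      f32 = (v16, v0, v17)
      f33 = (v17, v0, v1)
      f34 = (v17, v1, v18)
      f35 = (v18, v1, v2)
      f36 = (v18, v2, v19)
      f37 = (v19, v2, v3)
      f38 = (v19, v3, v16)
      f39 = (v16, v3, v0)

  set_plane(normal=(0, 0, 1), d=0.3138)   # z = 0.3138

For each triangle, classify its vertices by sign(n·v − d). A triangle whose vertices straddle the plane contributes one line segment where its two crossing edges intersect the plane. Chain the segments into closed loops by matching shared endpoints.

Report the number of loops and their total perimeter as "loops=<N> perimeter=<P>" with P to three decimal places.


Straddling triangles (20 of 40):
  (v0,v4,v1) [--+] → (1.61273, 1.75283, 0.3138)–(2.8862, 0, 0.3138)  len=2.1666
  (v1,v4,v5) [+-+] → (1.61273, 1.75283, 0.3138)–(0.891919, 2.74495, 0.3138)  len=1.2263
  (v1,v5,v2) [++-] → (1.31299, 0.992117, 0.3138)–(2.0338, 0, 0.3138)  len=1.2263
  (v2,v5,v6) [-+-] → (1.31299, 0.992117, 0.3138)–(0.628481, 1.93425, 0.3138)  len=1.1645
  (v4,v8,v5) [--+] → (-1.1687, 2.07541, 0.3138)–(0.891919, 2.74495, 0.3138)  len=2.1667
  (v5,v8,v9) [+-+] → (-1.1687, 2.07541, 0.3138)–(-2.33502, 1.69648, 0.3138)  len=1.2263
  (v5,v9,v6) [++-] → (-0.537837, 1.55531, 0.3138)–(0.628481, 1.93425, 0.3138)  len=1.2263
  (v6,v9,v10) [-+-] → (-0.537837, 1.55531, 0.3138)–(-1.64538, 1.19546, 0.3138)  len=1.1645
  (v8,v12,v9) [--+] → (-2.33502, -0.470115, 0.3138)–(-2.33502, 1.69648, 0.3138)  len=2.1666
  (v9,v12,v13) [+-+] → (-2.33502, -0.470115, 0.3138)–(-2.33502, -1.69648, 0.3138)  len=1.2264
  (v9,v13,v10) [++-] → (-1.64538, -0.0309008, 0.3138)–(-1.64538, 1.19546, 0.3138)  len=1.2264
  (v10,v13,v14) [-+-] → (-1.64538, -0.0309008, 0.3138)–(-1.64538, -1.19546, 0.3138)  len=1.1646
  (v12,v16,v13) [--+] → (-0.274399, -2.36602, 0.3138)–(-2.33502, -1.69648, 0.3138)  len=2.1667
  (v13,v16,v17) [+-+] → (-0.274399, -2.36602, 0.3138)–(0.891919, -2.74495, 0.3138)  len=1.2263
  (v13,v17,v14) [++-] → (-0.479063, -1.5744, 0.3138)–(-1.64538, -1.19546, 0.3138)  len=1.2263
  (v14,v17,v18) [-+-] → (-0.479063, -1.5744, 0.3138)–(0.628481, -1.93425, 0.3138)  len=1.1645
  (v16,v0,v17) [--+] → (2.16539, -0.992117, 0.3138)–(0.891919, -2.74495, 0.3138)  len=2.1666
  (v17,v0,v1) [+-+] → (2.16539, -0.992117, 0.3138)–(2.8862, 0, 0.3138)  len=1.2263
  (v17,v1,v18) [++-] → (1.34929, -0.942132, 0.3138)–(0.628481, -1.93425, 0.3138)  len=1.2263
  (v18,v1,v2) [-+-] → (1.34929, -0.942132, 0.3138)–(2.0338, 0, 0.3138)  len=1.1645

Chained into 2 loop(s):
  loop 1: 10 segments, perimeter = 16.9648
  loop 2: 10 segments, perimeter = 11.9544
Total perimeter = 28.919

loops=2 perimeter=28.919
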